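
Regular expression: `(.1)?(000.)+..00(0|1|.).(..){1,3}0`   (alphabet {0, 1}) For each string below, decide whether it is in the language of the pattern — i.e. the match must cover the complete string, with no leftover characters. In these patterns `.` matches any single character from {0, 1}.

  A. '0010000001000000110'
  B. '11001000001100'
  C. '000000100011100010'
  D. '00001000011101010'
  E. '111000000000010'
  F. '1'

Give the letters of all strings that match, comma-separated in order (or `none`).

A → no match
B → no match
C → no match
D → match
E → no match
F → no match — must end with '0'

D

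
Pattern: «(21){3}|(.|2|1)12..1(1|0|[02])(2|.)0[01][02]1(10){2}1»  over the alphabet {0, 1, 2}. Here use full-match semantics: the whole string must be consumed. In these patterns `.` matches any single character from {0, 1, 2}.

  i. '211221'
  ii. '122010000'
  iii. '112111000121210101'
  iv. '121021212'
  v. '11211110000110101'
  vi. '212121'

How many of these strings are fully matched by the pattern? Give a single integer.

i → no match
ii → no match
iii → no match
iv → no match
v → match
vi → match
Total matched: 2

2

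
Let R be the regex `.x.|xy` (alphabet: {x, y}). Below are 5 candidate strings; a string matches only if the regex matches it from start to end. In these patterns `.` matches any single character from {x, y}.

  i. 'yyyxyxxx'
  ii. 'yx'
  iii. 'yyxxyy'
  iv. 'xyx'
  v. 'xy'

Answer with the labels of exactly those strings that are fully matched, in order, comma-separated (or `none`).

i. 'yyyxyxxx' → no match
ii. 'yx' → no match
iii. 'yyxxyy' → no match
iv. 'xyx' → no match
v. 'xy' → match

v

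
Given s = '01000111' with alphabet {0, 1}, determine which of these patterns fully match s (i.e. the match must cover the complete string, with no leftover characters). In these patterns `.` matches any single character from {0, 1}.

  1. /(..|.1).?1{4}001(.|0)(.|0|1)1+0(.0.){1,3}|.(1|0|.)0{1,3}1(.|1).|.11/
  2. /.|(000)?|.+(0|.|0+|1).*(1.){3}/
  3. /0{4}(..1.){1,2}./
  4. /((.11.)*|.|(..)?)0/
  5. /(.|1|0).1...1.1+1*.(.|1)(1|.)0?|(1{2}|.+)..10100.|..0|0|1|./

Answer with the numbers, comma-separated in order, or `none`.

1 → match
2 → no match
3 → no match
4 → no match — must end with '0'
5 → no match

1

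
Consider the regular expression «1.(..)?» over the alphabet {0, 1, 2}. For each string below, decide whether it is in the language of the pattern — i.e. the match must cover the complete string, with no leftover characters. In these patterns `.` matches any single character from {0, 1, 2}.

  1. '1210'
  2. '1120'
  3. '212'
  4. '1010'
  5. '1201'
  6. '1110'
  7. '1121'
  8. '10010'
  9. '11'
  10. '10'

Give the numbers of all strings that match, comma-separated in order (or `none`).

1, 2, 4, 5, 6, 7, 9, 10

1 → match
2 → match
3 → no match — must start with '1'
4 → match
5 → match
6 → match
7 → match
8 → no match
9 → match
10 → match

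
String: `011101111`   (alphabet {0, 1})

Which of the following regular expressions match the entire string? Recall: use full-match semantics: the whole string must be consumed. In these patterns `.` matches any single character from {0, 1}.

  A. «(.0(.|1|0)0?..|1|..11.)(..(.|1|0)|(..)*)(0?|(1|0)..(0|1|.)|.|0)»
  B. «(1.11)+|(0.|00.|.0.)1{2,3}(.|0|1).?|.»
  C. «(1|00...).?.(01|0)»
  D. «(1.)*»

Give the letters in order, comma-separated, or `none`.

A → match
B → no match
C → no match
D → no match

A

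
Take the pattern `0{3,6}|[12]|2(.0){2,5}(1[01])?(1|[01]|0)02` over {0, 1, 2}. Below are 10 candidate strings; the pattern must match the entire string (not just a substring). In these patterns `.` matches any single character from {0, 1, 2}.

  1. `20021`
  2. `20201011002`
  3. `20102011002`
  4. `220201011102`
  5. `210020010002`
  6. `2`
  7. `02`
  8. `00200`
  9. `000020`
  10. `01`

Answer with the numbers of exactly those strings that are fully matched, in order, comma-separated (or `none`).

4, 6

1 → no match
2 → no match
3 → no match
4 → match
5 → no match
6 → match
7 → no match
8 → no match
9 → no match
10 → no match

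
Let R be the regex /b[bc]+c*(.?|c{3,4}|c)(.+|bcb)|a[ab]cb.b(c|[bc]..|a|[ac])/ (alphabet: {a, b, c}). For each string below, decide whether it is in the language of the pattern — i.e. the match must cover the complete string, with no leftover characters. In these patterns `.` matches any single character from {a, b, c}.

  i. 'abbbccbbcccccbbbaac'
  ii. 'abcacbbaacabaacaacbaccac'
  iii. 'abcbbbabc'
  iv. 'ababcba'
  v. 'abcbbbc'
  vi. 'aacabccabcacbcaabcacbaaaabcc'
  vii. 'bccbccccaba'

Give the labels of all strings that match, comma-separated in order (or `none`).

v, vii

i → no match
ii → no match
iii → no match
iv → no match
v → match
vi → no match
vii → match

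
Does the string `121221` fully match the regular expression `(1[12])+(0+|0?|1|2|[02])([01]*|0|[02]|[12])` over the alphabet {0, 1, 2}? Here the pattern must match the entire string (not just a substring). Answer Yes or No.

Yes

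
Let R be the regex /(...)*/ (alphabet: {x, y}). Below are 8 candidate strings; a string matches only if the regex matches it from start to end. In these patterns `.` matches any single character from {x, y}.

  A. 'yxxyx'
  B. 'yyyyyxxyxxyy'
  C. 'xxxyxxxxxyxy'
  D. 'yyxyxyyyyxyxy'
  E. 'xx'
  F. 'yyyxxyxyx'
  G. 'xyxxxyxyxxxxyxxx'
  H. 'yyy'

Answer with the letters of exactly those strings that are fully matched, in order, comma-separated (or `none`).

A → no match
B → match
C → match
D → no match
E → no match
F → match
G → no match
H → match

B, C, F, H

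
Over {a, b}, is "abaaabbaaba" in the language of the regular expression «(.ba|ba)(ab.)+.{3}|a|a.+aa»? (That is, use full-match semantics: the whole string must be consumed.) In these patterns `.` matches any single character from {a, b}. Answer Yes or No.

No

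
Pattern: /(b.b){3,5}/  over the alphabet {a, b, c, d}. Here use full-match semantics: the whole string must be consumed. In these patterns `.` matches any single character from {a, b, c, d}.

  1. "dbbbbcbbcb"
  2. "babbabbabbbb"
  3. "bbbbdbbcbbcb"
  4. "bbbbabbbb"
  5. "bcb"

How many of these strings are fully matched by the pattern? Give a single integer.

1 → no match — must start with "b"
2 → match
3 → match
4 → match
5 → no match
Total matched: 3

3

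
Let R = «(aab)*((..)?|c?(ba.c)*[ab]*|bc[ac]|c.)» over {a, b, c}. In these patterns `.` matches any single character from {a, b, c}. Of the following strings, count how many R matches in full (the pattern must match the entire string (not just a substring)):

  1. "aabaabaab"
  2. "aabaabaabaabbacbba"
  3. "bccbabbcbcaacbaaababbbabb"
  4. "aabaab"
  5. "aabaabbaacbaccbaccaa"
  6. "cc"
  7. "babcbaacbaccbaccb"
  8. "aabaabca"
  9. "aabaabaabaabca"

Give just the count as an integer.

1 → match
2 → no match
3 → no match
4 → match
5 → match
6 → match
7 → match
8 → match
9 → match
Total matched: 7

7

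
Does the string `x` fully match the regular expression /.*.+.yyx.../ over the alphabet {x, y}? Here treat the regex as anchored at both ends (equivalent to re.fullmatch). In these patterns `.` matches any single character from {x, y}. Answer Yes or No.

No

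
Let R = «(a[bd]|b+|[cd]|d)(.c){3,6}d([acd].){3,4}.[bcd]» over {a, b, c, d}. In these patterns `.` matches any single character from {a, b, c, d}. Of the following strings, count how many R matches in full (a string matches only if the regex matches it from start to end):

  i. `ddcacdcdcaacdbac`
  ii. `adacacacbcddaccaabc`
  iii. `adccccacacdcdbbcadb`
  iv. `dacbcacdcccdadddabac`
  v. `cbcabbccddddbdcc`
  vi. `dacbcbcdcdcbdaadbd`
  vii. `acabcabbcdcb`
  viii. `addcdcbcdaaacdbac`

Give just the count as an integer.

5

i → match
ii → match
iii → no match
iv → match
v → no match
vi → match
vii → no match
viii → match
Total matched: 5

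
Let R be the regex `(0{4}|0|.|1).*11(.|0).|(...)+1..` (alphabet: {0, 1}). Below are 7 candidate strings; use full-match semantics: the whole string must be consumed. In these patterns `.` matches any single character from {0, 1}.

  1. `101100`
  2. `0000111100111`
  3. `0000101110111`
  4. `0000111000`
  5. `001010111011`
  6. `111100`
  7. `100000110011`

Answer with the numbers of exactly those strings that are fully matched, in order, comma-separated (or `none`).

1, 6

1 → match
2 → no match
3 → no match
4 → no match
5 → no match
6 → match
7 → no match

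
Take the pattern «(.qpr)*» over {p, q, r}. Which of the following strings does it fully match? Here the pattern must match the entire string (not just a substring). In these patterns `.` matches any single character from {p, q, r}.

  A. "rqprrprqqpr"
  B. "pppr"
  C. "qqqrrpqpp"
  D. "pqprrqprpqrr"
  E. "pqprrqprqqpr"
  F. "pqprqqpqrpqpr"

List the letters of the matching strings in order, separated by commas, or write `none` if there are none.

E

A → no match
B → no match
C → no match
D → no match
E → match
F → no match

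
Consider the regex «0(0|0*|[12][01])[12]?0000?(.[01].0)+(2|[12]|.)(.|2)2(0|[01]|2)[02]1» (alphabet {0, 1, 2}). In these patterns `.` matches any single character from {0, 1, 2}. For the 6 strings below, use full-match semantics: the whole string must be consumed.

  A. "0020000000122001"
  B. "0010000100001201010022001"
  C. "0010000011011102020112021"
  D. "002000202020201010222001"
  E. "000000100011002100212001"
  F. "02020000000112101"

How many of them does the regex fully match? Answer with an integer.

6

A → match
B → match
C → match
D → match
E → match
F → match
Total matched: 6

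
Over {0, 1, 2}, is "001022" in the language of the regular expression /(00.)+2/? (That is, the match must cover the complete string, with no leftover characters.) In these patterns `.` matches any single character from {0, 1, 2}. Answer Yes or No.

No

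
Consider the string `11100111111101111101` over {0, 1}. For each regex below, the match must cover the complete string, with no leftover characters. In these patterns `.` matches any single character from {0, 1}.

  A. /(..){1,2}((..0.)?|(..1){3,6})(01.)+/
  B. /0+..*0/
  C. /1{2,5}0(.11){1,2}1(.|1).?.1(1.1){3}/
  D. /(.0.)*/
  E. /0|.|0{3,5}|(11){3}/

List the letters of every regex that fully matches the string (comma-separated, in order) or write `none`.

C

A → no match
B → no match — must start with `0`
C → match
D → no match
E → no match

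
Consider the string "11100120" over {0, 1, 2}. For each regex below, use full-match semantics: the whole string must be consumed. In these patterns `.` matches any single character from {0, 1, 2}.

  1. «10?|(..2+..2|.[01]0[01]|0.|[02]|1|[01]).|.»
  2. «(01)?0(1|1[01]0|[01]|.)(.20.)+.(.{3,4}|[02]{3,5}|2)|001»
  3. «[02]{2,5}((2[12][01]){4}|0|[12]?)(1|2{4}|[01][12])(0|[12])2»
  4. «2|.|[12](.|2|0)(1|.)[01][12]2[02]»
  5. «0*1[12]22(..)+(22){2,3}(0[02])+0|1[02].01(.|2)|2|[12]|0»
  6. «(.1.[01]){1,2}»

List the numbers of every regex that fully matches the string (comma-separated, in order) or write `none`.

1 → no match
2 → no match
3 → no match — must end with "2"
4 → no match
5 → no match
6 → match

6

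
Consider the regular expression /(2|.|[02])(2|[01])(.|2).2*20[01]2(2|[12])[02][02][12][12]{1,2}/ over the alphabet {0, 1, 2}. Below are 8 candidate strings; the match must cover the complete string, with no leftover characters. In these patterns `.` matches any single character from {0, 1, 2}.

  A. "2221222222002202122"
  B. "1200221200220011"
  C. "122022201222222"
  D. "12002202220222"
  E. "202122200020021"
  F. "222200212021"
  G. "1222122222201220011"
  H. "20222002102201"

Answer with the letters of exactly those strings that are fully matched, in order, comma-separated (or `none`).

A → match
B → no match
C → match
D → no match
E → no match
F → no match
G → no match
H → no match

A, C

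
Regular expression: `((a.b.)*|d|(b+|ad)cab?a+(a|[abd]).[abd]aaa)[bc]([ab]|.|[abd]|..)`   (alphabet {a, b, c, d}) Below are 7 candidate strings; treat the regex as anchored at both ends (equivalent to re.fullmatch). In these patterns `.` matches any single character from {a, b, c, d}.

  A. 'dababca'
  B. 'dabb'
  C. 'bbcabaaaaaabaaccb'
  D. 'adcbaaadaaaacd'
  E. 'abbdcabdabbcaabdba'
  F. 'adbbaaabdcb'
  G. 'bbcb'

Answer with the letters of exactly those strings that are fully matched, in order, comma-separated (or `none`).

A. 'dababca' → no match
B. 'dabb' → no match
C → no match
D → no match
E → no match
F. 'adbbaaabdcb' → no match
G. 'bbcb' → no match

none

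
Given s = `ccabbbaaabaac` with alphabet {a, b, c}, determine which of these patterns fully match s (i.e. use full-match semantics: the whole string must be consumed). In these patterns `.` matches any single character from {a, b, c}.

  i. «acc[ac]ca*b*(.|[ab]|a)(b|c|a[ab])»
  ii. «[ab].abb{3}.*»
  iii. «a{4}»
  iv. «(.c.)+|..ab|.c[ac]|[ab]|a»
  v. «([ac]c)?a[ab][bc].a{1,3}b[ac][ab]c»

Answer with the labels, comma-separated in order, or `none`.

v

i → no match — must start with `acc`
ii → no match
iii → no match — must start with `a`
iv → no match
v → match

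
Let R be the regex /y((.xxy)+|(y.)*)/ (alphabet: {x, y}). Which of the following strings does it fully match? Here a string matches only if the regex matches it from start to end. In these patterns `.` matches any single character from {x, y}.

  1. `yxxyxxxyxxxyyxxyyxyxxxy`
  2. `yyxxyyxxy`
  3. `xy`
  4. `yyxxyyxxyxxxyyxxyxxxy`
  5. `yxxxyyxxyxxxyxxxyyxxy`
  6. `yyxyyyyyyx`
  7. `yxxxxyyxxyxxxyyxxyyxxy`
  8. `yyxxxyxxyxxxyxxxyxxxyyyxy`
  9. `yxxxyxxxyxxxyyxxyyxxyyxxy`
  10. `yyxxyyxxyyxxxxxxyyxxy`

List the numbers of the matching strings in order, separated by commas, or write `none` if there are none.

2, 4, 5, 9

1 → no match
2 → match
3 → no match — must start with `y`
4 → match
5 → match
6 → no match
7 → no match
8 → no match
9 → match
10 → no match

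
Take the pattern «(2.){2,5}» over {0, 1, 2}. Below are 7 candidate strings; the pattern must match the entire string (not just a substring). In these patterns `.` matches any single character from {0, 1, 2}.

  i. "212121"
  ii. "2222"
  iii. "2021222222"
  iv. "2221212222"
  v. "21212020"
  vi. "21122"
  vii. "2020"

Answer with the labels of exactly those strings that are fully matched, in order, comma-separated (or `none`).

i, ii, iii, iv, v, vii

i → match
ii → match
iii → match
iv → match
v → match
vi → no match
vii → match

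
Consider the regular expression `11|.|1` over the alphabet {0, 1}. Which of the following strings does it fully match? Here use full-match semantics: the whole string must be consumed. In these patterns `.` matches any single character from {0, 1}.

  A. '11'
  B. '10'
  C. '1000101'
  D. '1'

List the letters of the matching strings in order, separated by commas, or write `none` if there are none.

A → match
B → no match
C → no match
D → match

A, D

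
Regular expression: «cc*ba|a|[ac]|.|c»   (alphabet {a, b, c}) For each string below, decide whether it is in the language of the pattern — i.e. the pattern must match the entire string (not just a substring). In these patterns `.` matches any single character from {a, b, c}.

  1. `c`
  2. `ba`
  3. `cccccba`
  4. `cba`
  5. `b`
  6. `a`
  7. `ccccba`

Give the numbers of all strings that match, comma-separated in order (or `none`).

1, 3, 4, 5, 6, 7

1. `c` → match
2. `ba` → no match
3. `cccccba` → match
4. `cba` → match
5. `b` → match
6. `a` → match
7. `ccccba` → match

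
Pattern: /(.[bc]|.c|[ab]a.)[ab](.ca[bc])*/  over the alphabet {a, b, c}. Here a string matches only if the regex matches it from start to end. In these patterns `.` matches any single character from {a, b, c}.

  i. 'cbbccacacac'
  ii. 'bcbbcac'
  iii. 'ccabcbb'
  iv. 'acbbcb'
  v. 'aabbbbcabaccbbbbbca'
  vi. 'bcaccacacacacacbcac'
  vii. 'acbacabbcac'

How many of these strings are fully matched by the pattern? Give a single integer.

i. 'cbbccacacac' → match
ii. 'bcbbcac' → match
iii. 'ccabcbb' → no match
iv. 'acbbcb' → no match
v → no match
vi → match
vii. 'acbacabbcac' → match
Total matched: 4

4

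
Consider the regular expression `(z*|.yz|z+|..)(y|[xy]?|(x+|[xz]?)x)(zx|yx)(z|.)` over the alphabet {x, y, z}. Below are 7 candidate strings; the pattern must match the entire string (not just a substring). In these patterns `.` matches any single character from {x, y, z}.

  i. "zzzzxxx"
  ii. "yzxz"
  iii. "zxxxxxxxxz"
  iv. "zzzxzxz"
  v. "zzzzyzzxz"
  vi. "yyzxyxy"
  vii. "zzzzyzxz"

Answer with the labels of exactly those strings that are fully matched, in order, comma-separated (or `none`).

i. "zzzzxxx" → no match
ii. "yzxz" → match
iii. "zxxxxxxxxz" → no match
iv. "zzzxzxz" → match
v. "zzzzyzzxz" → no match
vi. "yyzxyxy" → match
vii. "zzzzyzxz" → match

ii, iv, vi, vii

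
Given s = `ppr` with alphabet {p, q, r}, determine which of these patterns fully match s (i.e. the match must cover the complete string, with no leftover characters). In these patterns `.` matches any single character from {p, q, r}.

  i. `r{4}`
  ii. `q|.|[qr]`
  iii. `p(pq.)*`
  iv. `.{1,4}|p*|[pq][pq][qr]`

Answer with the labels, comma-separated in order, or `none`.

i → no match — must start with `r`
ii → no match
iii → no match
iv → match

iv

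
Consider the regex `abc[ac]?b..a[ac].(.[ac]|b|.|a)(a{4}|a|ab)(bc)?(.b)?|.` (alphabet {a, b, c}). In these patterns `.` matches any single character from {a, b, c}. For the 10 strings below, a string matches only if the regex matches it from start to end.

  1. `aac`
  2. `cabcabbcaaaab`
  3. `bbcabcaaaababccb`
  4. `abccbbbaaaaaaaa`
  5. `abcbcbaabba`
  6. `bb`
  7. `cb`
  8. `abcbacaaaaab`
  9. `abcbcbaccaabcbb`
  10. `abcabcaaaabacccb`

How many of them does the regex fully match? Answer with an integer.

1 → no match
2 → no match
3 → no match
4 → match
5 → match
6 → no match
7 → no match
8 → match
9 → match
10 → no match
Total matched: 4

4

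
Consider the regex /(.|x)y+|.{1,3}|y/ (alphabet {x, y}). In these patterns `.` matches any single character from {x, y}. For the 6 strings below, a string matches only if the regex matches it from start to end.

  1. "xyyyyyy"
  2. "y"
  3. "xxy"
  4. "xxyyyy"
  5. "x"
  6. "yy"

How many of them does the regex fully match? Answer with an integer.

1 → match
2 → match
3 → match
4 → no match
5 → match
6 → match
Total matched: 5

5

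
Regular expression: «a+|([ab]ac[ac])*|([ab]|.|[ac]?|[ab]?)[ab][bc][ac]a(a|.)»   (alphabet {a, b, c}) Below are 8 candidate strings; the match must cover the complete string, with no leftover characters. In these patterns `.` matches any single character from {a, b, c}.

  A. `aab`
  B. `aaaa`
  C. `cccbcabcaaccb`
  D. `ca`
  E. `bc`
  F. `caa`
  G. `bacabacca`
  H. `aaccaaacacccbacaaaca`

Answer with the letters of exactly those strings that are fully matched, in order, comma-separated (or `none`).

A → no match
B → match
C → no match
D → no match
E → no match
F → no match
G → no match
H → no match

B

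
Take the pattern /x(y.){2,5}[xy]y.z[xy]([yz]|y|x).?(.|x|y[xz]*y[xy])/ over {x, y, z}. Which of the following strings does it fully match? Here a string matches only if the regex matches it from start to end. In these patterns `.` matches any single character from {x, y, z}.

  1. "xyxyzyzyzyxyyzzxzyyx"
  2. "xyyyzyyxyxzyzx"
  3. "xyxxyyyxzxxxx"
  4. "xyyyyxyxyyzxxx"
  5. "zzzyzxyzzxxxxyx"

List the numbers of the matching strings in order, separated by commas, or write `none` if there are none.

1 → match
2 → match
3 → no match
4 → no match
5 → no match — must start with "xy"

1, 2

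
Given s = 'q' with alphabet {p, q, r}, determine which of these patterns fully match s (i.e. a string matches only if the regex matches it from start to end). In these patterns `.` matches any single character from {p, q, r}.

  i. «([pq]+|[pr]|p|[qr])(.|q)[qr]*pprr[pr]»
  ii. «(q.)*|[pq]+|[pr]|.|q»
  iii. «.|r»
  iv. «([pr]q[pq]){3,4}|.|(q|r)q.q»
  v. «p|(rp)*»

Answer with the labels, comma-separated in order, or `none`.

i → no match
ii → match
iii → match
iv → match
v → no match

ii, iii, iv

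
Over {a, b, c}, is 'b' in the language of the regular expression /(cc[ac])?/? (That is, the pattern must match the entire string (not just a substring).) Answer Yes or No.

No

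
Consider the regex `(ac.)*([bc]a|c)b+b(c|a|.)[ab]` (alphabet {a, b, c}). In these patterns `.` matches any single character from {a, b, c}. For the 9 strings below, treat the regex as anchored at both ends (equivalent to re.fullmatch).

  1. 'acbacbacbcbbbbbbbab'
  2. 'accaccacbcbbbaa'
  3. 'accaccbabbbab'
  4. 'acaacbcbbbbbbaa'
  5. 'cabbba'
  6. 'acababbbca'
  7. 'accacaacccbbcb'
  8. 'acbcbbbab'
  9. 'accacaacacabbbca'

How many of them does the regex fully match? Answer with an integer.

9

1 → match
2 → match
3 → match
4 → match
5. 'cabbba' → match
6. 'acababbbca' → match
7 → match
8. 'acbcbbbab' → match
9 → match
Total matched: 9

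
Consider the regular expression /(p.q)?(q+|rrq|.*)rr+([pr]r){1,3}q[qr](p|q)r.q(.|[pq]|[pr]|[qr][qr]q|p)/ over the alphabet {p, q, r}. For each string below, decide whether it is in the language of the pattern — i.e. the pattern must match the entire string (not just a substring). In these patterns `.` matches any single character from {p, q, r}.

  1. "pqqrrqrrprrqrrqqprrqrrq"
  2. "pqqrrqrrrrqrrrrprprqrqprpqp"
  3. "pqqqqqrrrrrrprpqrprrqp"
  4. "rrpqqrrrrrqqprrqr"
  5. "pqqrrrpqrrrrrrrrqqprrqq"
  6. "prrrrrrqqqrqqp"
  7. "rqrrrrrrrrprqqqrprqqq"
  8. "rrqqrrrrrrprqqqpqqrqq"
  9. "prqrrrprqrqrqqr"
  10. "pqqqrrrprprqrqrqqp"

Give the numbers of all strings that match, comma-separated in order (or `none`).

4, 5, 6, 9, 10

1 → no match
2 → no match
3 → no match
4 → match
5 → match
6 → match
7 → no match
8 → no match
9 → match
10 → match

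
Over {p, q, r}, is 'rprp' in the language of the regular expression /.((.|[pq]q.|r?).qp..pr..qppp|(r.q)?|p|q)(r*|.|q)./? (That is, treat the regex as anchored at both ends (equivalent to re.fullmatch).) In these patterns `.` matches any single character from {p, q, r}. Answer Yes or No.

Yes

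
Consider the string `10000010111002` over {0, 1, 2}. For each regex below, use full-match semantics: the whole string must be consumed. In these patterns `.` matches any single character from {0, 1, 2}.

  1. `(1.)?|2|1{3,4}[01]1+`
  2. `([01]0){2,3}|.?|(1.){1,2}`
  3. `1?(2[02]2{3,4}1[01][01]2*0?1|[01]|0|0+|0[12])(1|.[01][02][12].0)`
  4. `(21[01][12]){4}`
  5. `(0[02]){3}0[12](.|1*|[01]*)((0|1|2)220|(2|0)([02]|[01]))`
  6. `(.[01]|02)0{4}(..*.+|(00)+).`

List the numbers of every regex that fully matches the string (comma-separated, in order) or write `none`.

1 → no match
2 → no match
3 → no match
4 → no match — must start with `21`
5 → no match — must start with `0`
6 → match

6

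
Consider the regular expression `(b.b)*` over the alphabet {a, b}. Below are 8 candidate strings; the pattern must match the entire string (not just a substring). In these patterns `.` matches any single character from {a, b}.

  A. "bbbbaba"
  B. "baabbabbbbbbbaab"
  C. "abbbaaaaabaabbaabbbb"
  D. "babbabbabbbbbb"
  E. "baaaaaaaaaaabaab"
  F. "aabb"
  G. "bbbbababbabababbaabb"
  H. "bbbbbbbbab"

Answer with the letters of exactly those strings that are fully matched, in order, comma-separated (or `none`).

A → no match
B → no match
C → no match
D → no match
E → no match
F → no match
G → no match
H → no match

none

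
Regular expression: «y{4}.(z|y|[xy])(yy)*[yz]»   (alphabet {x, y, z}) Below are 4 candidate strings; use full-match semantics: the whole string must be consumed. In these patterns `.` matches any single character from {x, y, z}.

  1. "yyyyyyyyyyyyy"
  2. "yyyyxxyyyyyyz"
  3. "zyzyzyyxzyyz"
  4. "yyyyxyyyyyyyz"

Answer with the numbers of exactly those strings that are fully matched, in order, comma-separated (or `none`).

1, 2, 4

1 → match
2 → match
3 → no match — must start with "y"
4 → match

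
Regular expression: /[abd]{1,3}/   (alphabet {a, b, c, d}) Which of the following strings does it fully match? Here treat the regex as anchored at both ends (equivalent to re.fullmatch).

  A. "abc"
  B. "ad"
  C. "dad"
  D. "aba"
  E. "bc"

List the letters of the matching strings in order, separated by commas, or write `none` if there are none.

A → no match
B → match
C → match
D → match
E → no match

B, C, D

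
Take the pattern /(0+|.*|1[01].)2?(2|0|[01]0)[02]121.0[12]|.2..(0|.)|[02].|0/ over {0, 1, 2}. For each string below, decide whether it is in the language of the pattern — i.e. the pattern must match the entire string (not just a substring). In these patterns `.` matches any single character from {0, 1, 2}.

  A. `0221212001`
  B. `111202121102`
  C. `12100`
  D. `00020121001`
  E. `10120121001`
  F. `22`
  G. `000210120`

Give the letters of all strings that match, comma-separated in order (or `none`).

A → no match
B → match
C → match
D → match
E → match
F → match
G → no match

B, C, D, E, F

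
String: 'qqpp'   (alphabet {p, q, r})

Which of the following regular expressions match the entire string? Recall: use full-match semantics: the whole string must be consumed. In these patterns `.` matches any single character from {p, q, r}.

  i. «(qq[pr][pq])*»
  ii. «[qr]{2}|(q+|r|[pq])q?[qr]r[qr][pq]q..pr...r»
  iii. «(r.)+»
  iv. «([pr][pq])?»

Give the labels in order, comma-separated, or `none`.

i → match
ii → no match
iii → no match — must start with 'r'
iv → no match

i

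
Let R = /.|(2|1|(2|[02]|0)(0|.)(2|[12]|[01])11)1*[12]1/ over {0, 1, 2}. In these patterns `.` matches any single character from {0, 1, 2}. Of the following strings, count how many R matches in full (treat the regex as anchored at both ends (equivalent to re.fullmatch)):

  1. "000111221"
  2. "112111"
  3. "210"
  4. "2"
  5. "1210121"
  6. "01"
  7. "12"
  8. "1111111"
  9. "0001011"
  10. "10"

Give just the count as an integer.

1. "000111221" → no match
2. "112111" → no match
3. "210" → no match
4. "2" → match
5. "1210121" → no match
6. "01" → no match
7. "12" → no match
8. "1111111" → match
9. "0001011" → no match
10. "10" → no match
Total matched: 2

2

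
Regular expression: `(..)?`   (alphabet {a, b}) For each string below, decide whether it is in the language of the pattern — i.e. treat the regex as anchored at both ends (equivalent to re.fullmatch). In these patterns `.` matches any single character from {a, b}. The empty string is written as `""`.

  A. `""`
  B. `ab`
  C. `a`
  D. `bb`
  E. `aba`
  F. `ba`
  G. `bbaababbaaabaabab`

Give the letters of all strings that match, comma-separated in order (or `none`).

A → match
B → match
C → no match
D → match
E → no match
F → match
G → no match

A, B, D, F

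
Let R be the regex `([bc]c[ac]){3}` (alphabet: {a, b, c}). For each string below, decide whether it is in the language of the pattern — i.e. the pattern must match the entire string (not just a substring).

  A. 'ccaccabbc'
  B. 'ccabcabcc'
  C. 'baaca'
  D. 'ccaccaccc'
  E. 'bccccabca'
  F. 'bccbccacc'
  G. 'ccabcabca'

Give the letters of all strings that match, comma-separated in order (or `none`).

B, D, E, G

A → no match
B → match
C → no match
D → match
E → match
F → no match
G → match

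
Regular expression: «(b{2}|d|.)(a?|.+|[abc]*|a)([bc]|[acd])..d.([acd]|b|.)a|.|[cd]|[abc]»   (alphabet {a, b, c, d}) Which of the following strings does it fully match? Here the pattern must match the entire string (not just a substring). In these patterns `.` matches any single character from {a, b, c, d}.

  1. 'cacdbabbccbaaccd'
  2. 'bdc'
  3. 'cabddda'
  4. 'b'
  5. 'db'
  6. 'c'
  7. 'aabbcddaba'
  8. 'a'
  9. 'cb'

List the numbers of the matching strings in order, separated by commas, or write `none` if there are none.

1 → no match
2. 'bdc' → no match
3. 'cabddda' → no match
4. 'b' → match
5. 'db' → no match
6. 'c' → match
7. 'aabbcddaba' → match
8. 'a' → match
9. 'cb' → no match

4, 6, 7, 8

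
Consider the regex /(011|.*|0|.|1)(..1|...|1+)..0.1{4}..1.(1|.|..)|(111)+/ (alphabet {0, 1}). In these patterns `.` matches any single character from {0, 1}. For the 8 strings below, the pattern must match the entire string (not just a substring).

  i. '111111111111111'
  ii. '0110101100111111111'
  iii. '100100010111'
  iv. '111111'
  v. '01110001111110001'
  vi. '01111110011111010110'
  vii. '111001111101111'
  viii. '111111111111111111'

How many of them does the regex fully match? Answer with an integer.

i → match
ii → match
iii. '100100010111' → no match
iv. '111111' → match
v → no match
vi → no match
vii → match
viii → match
Total matched: 5

5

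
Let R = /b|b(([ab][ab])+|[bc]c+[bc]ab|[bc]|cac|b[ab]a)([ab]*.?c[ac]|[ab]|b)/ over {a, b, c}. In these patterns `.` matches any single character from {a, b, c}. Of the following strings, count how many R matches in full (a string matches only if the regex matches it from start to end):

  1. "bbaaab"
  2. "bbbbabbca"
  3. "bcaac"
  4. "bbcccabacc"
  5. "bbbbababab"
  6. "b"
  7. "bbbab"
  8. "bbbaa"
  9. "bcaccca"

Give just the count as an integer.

8

1 → match
2 → match
3 → no match
4 → match
5 → match
6 → match
7 → match
8 → match
9 → match
Total matched: 8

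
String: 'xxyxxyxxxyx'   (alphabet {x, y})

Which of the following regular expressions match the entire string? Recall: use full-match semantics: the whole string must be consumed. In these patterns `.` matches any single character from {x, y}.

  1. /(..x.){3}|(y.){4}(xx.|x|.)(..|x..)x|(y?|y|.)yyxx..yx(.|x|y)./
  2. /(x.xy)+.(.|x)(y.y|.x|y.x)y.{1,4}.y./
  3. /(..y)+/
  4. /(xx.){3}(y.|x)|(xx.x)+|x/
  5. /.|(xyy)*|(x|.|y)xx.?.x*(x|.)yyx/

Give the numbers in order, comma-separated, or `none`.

4

1 → no match
2 → no match
3 → no match — must end with 'y'
4 → match
5 → no match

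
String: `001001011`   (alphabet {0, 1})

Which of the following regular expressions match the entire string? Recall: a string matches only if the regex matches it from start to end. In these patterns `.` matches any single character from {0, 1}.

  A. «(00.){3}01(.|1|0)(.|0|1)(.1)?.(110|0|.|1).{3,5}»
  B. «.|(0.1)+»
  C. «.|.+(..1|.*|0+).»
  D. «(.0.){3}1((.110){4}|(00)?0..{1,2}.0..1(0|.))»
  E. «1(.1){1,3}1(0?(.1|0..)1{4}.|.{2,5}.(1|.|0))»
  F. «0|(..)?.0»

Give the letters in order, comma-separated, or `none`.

B, C

A → no match
B → match
C → match
D → no match
E → no match — must start with `1`
F → no match — must end with `0`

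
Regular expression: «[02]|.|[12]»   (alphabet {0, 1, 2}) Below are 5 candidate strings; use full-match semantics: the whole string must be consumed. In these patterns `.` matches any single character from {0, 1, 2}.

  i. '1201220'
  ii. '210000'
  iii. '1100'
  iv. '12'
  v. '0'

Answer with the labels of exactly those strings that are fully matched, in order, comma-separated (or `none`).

i. '1201220' → no match
ii. '210000' → no match
iii. '1100' → no match
iv. '12' → no match
v. '0' → match

v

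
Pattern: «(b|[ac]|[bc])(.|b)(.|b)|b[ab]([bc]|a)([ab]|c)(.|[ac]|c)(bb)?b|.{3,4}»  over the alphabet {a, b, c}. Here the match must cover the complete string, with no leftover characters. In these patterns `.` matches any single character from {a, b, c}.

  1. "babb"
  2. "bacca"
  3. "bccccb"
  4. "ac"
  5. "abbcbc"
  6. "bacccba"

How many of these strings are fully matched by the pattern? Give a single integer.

1

1 → match
2 → no match
3 → no match
4 → no match
5 → no match
6 → no match
Total matched: 1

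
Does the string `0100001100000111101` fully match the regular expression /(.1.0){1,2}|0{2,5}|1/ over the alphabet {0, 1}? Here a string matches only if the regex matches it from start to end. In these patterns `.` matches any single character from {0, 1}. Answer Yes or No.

No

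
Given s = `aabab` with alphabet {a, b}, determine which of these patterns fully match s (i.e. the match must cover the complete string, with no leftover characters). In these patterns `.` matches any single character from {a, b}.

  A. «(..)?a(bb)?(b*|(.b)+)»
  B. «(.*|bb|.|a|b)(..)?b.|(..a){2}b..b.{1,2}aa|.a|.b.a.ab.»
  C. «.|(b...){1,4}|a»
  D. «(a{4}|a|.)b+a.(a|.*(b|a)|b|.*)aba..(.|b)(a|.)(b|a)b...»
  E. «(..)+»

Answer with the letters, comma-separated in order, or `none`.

A → match
B → no match
C → no match
D → no match
E → no match

A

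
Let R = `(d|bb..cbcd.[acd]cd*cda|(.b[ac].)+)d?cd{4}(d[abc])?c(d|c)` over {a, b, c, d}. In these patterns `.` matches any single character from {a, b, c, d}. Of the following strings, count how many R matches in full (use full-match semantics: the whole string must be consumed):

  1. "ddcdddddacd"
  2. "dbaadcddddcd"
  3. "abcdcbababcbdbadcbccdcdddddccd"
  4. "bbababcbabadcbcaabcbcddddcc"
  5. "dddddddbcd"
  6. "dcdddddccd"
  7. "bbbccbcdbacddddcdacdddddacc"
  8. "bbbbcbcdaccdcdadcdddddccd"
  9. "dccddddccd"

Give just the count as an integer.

7

1 → match
2 → match
3 → match
4 → match
5 → no match
6 → match
7 → match
8 → match
9 → no match
Total matched: 7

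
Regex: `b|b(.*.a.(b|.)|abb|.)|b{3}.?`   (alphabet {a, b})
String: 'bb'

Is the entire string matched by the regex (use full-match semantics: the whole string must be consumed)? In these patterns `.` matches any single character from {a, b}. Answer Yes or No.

Yes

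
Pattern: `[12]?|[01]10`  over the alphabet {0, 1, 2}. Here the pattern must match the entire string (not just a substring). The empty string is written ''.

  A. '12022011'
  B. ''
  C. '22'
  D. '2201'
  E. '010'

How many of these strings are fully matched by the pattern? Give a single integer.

A → no match
B → match
C → no match
D → no match
E → match
Total matched: 2

2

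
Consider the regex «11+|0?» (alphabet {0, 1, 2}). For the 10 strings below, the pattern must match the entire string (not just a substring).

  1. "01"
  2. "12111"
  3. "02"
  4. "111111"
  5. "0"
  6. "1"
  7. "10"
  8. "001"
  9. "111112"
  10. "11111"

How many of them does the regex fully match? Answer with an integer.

1 → no match
2 → no match
3 → no match
4 → match
5 → match
6 → no match
7 → no match
8 → no match
9 → no match
10 → match
Total matched: 3

3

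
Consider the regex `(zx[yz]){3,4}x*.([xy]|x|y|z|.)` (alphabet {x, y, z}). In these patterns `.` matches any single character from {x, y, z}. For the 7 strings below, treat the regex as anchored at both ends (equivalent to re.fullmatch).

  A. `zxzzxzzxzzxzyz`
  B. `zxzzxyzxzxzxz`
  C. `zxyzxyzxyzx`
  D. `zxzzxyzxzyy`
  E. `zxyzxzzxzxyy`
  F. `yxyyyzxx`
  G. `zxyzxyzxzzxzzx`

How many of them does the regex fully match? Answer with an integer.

5

A → match
B → no match
C → match
D → match
E → match
F → no match — must start with `zx`
G → match
Total matched: 5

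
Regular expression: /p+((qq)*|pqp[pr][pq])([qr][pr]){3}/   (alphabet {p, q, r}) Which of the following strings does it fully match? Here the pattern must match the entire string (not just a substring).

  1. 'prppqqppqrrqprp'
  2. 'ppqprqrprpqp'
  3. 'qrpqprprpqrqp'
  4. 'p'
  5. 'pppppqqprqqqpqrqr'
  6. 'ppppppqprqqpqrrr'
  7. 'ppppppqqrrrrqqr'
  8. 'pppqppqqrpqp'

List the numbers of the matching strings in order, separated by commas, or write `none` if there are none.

2, 6

1 → no match
2 → match
3 → no match — must start with 'p'
4 → no match
5 → no match
6 → match
7 → no match
8 → no match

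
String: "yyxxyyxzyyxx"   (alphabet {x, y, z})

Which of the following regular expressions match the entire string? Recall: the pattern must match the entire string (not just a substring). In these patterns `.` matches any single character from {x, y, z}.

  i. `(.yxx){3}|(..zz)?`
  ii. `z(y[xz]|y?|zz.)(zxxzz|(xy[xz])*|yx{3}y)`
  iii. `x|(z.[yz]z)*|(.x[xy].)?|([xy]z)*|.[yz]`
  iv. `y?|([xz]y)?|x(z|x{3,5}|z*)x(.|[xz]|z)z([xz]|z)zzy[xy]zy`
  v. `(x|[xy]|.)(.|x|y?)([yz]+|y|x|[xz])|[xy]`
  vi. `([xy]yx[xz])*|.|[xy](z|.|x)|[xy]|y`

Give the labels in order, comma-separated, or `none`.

vi

i → no match
ii → no match — must start with "z"
iii → no match
iv → no match
v → no match
vi → match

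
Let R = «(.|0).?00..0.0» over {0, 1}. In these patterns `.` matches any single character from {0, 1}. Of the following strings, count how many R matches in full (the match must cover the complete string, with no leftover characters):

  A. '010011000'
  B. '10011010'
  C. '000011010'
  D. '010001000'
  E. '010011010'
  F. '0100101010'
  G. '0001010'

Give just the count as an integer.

5

A → match
B → match
C → match
D → match
E → match
F → no match
G → no match
Total matched: 5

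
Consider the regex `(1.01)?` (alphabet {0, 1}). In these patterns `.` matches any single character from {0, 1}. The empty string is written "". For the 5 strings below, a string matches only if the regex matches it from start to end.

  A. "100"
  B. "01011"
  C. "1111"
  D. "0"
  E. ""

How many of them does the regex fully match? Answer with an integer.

1

A. "100" → no match
B. "01011" → no match
C. "1111" → no match
D. "0" → no match
E. "" → match
Total matched: 1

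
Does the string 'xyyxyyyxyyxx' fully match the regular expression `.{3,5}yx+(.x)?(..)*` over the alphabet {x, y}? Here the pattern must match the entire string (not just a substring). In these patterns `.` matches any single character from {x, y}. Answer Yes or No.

No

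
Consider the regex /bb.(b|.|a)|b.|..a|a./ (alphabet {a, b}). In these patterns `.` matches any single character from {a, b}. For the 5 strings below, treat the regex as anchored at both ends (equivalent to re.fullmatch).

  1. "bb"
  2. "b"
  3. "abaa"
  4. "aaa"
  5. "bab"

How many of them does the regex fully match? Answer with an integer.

1 → match
2 → no match
3 → no match
4 → match
5 → no match
Total matched: 2

2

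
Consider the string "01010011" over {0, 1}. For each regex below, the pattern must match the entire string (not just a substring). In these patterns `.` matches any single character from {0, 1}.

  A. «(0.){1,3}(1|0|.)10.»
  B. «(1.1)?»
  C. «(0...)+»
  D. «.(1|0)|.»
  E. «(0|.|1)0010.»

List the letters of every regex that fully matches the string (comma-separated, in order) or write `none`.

A → no match
B → no match
C → match
D → no match
E → no match

C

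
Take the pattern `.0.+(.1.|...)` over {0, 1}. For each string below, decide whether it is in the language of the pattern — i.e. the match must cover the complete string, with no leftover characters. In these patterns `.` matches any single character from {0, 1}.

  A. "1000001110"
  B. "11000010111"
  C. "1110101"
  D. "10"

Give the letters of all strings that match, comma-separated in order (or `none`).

A

A. "1000001110" → match
B. "11000010111" → no match
C. "1110101" → no match
D. "10" → no match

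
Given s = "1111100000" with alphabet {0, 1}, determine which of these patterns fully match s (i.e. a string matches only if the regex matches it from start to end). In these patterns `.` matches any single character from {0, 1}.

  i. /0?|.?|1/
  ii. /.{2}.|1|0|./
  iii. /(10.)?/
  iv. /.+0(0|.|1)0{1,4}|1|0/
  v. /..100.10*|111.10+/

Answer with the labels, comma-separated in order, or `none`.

i → no match
ii → no match
iii → no match
iv → match
v → match

iv, v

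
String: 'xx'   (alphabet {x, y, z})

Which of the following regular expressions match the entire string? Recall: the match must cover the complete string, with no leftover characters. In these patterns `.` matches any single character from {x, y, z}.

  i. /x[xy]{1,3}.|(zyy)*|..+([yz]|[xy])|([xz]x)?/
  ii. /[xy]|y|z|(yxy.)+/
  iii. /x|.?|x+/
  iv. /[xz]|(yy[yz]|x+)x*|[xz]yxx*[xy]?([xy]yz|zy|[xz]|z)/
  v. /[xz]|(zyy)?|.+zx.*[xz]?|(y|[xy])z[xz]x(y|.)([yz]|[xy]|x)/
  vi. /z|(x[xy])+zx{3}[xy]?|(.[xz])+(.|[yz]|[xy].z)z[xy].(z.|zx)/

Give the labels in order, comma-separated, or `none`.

i, iii, iv

i → match
ii → no match
iii → match
iv → match
v → no match
vi → no match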